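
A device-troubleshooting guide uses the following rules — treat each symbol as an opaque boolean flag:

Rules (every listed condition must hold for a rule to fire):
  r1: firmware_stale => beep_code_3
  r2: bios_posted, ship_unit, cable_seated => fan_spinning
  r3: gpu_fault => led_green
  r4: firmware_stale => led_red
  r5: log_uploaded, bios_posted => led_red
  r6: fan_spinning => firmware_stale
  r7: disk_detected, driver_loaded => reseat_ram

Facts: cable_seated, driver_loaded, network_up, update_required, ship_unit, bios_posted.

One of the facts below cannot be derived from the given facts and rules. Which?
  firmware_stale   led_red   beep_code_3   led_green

led_green

Round 1: r2 [bios_posted, ship_unit, cable_seated => fan_spinning]. Adds fan_spinning.
Round 2: r6 [fan_spinning => firmware_stale]. Adds firmware_stale.
Round 3: r1 [firmware_stale => beep_code_3]; r4 [firmware_stale => led_red]. Adds beep_code_3, led_red.
Derived: led_red (round 3), beep_code_3 (round 3), firmware_stale (round 2). led_green never appears in any round.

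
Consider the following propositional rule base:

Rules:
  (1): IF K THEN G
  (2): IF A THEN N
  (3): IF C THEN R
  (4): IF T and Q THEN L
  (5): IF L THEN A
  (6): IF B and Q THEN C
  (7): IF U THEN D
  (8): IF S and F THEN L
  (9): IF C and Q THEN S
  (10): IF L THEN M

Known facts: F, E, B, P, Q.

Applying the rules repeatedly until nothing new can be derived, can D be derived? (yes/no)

no

Round 1 fires (6), giving C.
Round 2 fires (3), (9), giving R, S.
Round 3 fires (8), giving L.
Round 4 fires (5), (10), giving A, M.
Round 5 fires (2), giving N.
Fixed point reached. D is concluded only by (7); (7) needs U (never derived).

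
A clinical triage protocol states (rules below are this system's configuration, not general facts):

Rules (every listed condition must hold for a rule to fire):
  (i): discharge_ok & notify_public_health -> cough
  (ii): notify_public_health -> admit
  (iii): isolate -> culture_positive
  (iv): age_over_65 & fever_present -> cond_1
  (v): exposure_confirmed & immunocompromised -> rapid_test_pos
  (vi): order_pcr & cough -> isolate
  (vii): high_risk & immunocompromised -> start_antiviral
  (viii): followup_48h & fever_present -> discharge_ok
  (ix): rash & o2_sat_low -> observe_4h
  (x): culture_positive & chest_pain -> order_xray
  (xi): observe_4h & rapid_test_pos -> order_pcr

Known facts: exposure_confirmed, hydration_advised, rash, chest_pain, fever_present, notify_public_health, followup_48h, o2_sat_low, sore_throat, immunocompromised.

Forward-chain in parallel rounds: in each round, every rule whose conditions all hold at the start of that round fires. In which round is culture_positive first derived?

4

Round 1 — (ii), (v), (viii), (ix), derive admit, rapid_test_pos, discharge_ok, observe_4h.
Round 2 — (i), (xi), derive cough, order_pcr.
Round 3 — (vi), derive isolate.
Round 4 — (iii), derive culture_positive.
culture_positive first appears in round 4.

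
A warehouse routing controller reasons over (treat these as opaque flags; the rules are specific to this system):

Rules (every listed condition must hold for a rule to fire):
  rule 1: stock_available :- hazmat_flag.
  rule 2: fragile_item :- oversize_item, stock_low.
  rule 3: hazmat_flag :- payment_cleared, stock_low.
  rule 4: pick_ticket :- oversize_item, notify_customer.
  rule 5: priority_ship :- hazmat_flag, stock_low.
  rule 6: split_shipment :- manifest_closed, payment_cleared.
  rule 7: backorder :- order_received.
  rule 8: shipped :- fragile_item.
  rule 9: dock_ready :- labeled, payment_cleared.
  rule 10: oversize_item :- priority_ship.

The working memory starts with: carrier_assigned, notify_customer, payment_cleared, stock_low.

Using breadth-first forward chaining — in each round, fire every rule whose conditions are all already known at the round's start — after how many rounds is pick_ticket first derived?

4

Round 1 — rule 3, derive hazmat_flag.
Round 2 — rule 1, rule 5, derive stock_available, priority_ship.
Round 3 — rule 10, derive oversize_item.
Round 4 — rule 2, rule 4, derive fragile_item, pick_ticket.
pick_ticket first appears in round 4.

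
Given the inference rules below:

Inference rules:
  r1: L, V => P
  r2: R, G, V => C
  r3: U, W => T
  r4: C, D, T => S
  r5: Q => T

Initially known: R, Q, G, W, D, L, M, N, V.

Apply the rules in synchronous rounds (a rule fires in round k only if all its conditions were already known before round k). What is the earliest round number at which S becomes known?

2

Round 1: r1 [L, V => P]; r2 [R, G, V => C]; r5 [Q => T]. New: P, C, T.
Round 2: r4 [C, D, T => S]. New: S.
S first appears in round 2.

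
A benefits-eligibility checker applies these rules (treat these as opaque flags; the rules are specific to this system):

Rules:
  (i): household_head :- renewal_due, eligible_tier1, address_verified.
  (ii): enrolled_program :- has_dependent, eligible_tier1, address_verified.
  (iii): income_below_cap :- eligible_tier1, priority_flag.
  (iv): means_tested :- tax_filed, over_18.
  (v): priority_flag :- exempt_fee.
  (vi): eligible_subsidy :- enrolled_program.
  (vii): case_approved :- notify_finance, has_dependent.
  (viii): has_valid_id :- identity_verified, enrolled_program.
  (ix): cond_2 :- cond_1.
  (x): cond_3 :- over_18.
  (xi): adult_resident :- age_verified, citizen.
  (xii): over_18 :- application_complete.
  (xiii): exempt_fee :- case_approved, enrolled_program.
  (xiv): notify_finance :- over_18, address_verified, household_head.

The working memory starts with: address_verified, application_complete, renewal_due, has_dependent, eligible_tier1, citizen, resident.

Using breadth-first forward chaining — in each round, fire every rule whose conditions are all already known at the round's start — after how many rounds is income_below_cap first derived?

6

Round 1: (i) [household_head :- renewal_due, eligible_tier1, address_verified.]; (ii) [enrolled_program :- has_dependent, eligible_tier1, address_verified.]; (xii) [over_18 :- application_complete.]. Adds household_head, enrolled_program, over_18.
Round 2: (vi) [eligible_subsidy :- enrolled_program.]; (x) [cond_3 :- over_18.]; (xiv) [notify_finance :- over_18, address_verified, household_head.]. Adds eligible_subsidy, cond_3, notify_finance.
Round 3: (vii) [case_approved :- notify_finance, has_dependent.]. Adds case_approved.
Round 4: (xiii) [exempt_fee :- case_approved, enrolled_program.]. Adds exempt_fee.
Round 5: (v) [priority_flag :- exempt_fee.]. Adds priority_flag.
Round 6: (iii) [income_below_cap :- eligible_tier1, priority_flag.]. Adds income_below_cap.
income_below_cap first appears in round 6.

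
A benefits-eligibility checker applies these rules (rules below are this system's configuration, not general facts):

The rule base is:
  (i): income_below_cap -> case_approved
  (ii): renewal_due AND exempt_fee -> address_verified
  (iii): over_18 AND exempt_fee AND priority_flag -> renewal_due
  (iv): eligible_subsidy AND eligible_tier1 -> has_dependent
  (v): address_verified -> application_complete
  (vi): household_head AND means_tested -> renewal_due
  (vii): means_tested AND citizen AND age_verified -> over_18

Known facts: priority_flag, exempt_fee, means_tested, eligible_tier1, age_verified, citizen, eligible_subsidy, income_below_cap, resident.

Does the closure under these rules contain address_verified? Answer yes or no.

Round 1: (i) [income_below_cap -> case_approved]; (iv) [eligible_subsidy AND eligible_tier1 -> has_dependent]; (vii) [means_tested AND citizen AND age_verified -> over_18]. New: case_approved, has_dependent, over_18.
Round 2: (iii) [over_18 AND exempt_fee AND priority_flag -> renewal_due]. New: renewal_due.
Round 3: (ii) [renewal_due AND exempt_fee -> address_verified]. New: address_verified.
Round 4: (v) [address_verified -> application_complete]. New: application_complete.
address_verified appears in round 3, so it is derivable.

yes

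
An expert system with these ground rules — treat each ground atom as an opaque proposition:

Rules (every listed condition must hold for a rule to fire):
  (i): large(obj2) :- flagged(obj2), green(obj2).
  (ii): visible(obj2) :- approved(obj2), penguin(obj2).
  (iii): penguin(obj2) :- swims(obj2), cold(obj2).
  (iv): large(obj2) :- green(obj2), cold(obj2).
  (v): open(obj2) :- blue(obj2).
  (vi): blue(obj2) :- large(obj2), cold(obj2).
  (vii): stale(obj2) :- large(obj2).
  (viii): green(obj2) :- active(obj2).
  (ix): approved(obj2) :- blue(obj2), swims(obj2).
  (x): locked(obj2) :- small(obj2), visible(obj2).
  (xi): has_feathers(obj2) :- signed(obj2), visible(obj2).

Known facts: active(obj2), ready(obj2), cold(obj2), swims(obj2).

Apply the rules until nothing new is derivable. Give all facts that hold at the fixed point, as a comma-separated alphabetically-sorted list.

[1] (iii) [penguin(obj2) :- swims(obj2), cold(obj2).]; (viii) [green(obj2) :- active(obj2).]. ⇒ new: penguin(obj2), green(obj2).
[2] (iv) [large(obj2) :- green(obj2), cold(obj2).]. ⇒ new: large(obj2).
[3] (vi) [blue(obj2) :- large(obj2), cold(obj2).]; (vii) [stale(obj2) :- large(obj2).]. ⇒ new: blue(obj2), stale(obj2).
[4] (v) [open(obj2) :- blue(obj2).]; (ix) [approved(obj2) :- blue(obj2), swims(obj2).]. ⇒ new: open(obj2), approved(obj2).
[5] (ii) [visible(obj2) :- approved(obj2), penguin(obj2).]. ⇒ new: visible(obj2).

active(obj2), approved(obj2), blue(obj2), cold(obj2), green(obj2), large(obj2), open(obj2), penguin(obj2), ready(obj2), stale(obj2), swims(obj2), visible(obj2)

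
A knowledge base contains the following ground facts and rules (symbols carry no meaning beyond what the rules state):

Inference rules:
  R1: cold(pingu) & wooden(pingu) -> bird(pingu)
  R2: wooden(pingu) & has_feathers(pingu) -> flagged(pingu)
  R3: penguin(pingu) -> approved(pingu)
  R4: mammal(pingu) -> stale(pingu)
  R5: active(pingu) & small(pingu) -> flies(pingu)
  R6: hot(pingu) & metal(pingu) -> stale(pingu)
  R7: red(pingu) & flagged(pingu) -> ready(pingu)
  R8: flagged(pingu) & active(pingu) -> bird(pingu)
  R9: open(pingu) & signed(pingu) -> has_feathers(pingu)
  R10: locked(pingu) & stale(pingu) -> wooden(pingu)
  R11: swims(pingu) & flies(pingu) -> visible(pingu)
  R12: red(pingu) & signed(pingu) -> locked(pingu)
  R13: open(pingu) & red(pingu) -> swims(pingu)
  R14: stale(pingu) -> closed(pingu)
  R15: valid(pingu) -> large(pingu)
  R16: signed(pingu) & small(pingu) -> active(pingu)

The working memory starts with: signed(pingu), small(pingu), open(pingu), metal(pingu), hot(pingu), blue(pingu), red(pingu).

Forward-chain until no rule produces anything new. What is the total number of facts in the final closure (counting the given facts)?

Round 1 fires R6, R9, R12, R13, R16, giving stale(pingu), has_feathers(pingu), locked(pingu), swims(pingu), active(pingu).
Round 2 fires R5, R10, R14, giving flies(pingu), wooden(pingu), closed(pingu).
Round 3 fires R2, R11, giving flagged(pingu), visible(pingu).
Round 4 fires R7, R8, giving ready(pingu), bird(pingu).
Closure: {active(pingu), bird(pingu), blue(pingu), closed(pingu), flagged(pingu), flies(pingu), has_feathers(pingu), hot(pingu), locked(pingu), metal(pingu), open(pingu), ready(pingu), red(pingu), signed(pingu), small(pingu), stale(pingu), swims(pingu), visible(pingu), wooden(pingu)} — 19 facts.

19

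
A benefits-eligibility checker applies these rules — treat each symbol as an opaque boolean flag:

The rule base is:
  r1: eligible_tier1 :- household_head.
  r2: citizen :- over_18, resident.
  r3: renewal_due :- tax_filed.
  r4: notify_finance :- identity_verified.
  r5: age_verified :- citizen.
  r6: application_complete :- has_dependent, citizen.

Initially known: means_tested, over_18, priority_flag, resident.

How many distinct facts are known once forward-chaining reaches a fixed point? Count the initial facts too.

6

Round 1: r2 [citizen :- over_18, resident.]. New: citizen.
Round 2: r5 [age_verified :- citizen.]. New: age_verified.
Closure: {age_verified, citizen, means_tested, over_18, priority_flag, resident} — 6 facts.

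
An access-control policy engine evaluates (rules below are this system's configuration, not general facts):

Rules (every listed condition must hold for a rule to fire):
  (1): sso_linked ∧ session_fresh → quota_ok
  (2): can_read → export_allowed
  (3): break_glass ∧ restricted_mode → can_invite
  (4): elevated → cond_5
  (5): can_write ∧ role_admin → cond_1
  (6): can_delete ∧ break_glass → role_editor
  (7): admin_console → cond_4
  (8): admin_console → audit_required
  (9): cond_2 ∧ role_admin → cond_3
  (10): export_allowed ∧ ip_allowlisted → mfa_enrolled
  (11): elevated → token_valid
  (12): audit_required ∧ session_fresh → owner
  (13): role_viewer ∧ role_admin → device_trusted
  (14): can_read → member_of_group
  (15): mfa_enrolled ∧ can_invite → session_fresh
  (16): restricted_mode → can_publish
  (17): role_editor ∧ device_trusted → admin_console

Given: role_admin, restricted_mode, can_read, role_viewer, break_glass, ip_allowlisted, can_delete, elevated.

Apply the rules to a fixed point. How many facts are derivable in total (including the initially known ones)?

Round 1: (2) [can_read → export_allowed]; (3) [break_glass ∧ restricted_mode → can_invite]; (4) [elevated → cond_5]; (6) [can_delete ∧ break_glass → role_editor]; (11) [elevated → token_valid]; (13) [role_viewer ∧ role_admin → device_trusted]; (14) [can_read → member_of_group]; (16) [restricted_mode → can_publish]. Adds export_allowed, can_invite, cond_5, role_editor, token_valid, device_trusted, member_of_group, can_publish.
Round 2: (10) [export_allowed ∧ ip_allowlisted → mfa_enrolled]; (17) [role_editor ∧ device_trusted → admin_console]. Adds mfa_enrolled, admin_console.
Round 3: (7) [admin_console → cond_4]; (8) [admin_console → audit_required]; (15) [mfa_enrolled ∧ can_invite → session_fresh]. Adds cond_4, audit_required, session_fresh.
Round 4: (12) [audit_required ∧ session_fresh → owner]. Adds owner.
Closure: {admin_console, audit_required, break_glass, can_delete, can_invite, can_publish, can_read, cond_4, cond_5, device_trusted, elevated, export_allowed, ip_allowlisted, member_of_group, mfa_enrolled, owner, restricted_mode, role_admin, role_editor, role_viewer, session_fresh, token_valid} — 22 facts.

22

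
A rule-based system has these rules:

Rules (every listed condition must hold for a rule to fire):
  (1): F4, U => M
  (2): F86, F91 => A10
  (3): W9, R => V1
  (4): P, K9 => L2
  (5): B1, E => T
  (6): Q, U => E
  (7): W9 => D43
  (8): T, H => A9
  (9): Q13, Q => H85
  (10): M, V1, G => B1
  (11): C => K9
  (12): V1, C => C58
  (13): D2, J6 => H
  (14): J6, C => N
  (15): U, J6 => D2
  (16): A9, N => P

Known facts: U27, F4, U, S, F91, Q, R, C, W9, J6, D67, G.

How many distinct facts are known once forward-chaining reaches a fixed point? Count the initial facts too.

Round 1 fires (1), (3), (6), (7), (11), (14), (15), giving M, V1, E, D43, K9, N, D2.
Round 2 fires (10), (12), (13), giving B1, C58, H.
Round 3 fires (5), giving T.
Round 4 fires (8), giving A9.
Round 5 fires (16), giving P.
Round 6 fires (4), giving L2.
Closure: {A9, B1, C, C58, D2, D43, D67, E, F4, F91, G, H, J6, K9, L2, M, N, P, Q, R, S, T, U, U27, V1, W9} — 26 facts.

26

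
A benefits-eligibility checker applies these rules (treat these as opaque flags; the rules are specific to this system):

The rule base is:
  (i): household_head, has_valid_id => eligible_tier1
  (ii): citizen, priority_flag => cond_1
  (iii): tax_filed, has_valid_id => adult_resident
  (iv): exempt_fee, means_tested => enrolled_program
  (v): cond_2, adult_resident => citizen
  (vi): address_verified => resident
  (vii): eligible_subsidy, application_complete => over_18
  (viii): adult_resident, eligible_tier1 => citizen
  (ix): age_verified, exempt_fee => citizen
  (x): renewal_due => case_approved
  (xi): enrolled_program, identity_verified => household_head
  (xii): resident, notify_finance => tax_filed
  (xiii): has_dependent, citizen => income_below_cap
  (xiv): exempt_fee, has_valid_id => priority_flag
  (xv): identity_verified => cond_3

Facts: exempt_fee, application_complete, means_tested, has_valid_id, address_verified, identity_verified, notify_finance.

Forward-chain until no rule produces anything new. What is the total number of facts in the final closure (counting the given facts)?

Round 1 — (iv), (vi), (xiv), (xv), derive enrolled_program, resident, priority_flag, cond_3.
Round 2 — (xi), (xii), derive household_head, tax_filed.
Round 3 — (i), (iii), derive eligible_tier1, adult_resident.
Round 4 — (viii), derive citizen.
Round 5 — (ii), derive cond_1.
Closure: {address_verified, adult_resident, application_complete, citizen, cond_1, cond_3, eligible_tier1, enrolled_program, exempt_fee, has_valid_id, household_head, identity_verified, means_tested, notify_finance, priority_flag, resident, tax_filed} — 17 facts.

17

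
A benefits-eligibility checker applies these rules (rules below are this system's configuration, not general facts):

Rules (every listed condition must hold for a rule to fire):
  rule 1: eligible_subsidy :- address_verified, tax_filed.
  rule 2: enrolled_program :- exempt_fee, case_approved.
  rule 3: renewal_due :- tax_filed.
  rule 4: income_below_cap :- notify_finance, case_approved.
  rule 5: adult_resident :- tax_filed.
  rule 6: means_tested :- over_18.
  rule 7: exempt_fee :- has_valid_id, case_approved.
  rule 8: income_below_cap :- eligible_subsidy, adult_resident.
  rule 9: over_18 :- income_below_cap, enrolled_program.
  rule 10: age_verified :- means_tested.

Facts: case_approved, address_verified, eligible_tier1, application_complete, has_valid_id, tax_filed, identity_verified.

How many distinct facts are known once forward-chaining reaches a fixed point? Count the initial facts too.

16

Round 1: rule 1 [eligible_subsidy :- address_verified, tax_filed.]; rule 3 [renewal_due :- tax_filed.]; rule 5 [adult_resident :- tax_filed.]; rule 7 [exempt_fee :- has_valid_id, case_approved.]. New: eligible_subsidy, renewal_due, adult_resident, exempt_fee.
Round 2: rule 2 [enrolled_program :- exempt_fee, case_approved.]; rule 8 [income_below_cap :- eligible_subsidy, adult_resident.]. New: enrolled_program, income_below_cap.
Round 3: rule 9 [over_18 :- income_below_cap, enrolled_program.]. New: over_18.
Round 4: rule 6 [means_tested :- over_18.]. New: means_tested.
Round 5: rule 10 [age_verified :- means_tested.]. New: age_verified.
Closure: {address_verified, adult_resident, age_verified, application_complete, case_approved, eligible_subsidy, eligible_tier1, enrolled_program, exempt_fee, has_valid_id, identity_verified, income_below_cap, means_tested, over_18, renewal_due, tax_filed} — 16 facts.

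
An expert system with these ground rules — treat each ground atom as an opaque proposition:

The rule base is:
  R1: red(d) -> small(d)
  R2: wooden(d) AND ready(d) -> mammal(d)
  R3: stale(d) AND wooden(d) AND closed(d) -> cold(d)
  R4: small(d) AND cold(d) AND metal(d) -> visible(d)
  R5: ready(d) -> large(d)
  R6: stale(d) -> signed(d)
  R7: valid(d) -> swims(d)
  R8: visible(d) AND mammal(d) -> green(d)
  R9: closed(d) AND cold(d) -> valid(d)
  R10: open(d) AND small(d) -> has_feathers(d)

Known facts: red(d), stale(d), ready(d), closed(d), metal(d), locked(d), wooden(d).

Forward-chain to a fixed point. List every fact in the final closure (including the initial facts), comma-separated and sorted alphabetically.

Round 1 fires R1, R2, R3, R5, R6, giving small(d), mammal(d), cold(d), large(d), signed(d).
Round 2 fires R4, R9, giving visible(d), valid(d).
Round 3 fires R7, R8, giving swims(d), green(d).

closed(d), cold(d), green(d), large(d), locked(d), mammal(d), metal(d), ready(d), red(d), signed(d), small(d), stale(d), swims(d), valid(d), visible(d), wooden(d)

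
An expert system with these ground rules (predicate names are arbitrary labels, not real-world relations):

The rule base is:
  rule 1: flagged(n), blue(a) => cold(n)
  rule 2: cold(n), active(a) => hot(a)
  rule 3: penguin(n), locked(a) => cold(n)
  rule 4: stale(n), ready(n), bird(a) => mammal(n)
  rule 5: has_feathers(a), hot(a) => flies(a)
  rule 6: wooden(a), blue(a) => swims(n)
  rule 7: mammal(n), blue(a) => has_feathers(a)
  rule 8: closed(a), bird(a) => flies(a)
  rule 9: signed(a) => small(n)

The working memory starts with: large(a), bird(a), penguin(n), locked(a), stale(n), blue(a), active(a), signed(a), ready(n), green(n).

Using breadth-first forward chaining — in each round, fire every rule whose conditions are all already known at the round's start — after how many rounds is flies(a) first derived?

Round 1: rule 3 [penguin(n), locked(a) => cold(n)]; rule 4 [stale(n), ready(n), bird(a) => mammal(n)]; rule 9 [signed(a) => small(n)]. Adds cold(n), mammal(n), small(n).
Round 2: rule 2 [cold(n), active(a) => hot(a)]; rule 7 [mammal(n), blue(a) => has_feathers(a)]. Adds hot(a), has_feathers(a).
Round 3: rule 5 [has_feathers(a), hot(a) => flies(a)]. Adds flies(a).
flies(a) first appears in round 3.

3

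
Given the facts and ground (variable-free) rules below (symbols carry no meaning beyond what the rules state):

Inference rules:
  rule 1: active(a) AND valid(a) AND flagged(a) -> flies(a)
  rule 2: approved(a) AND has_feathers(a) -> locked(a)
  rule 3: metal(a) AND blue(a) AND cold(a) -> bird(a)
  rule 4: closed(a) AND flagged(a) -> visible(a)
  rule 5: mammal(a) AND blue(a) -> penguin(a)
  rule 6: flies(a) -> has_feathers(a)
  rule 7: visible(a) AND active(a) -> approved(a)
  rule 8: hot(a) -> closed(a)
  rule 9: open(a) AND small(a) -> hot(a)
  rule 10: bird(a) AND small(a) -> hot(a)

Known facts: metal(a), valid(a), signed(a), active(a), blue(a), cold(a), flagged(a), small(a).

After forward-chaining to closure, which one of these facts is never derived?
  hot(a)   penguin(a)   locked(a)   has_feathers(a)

[1] rule 1 [active(a) AND valid(a) AND flagged(a) -> flies(a)]; rule 3 [metal(a) AND blue(a) AND cold(a) -> bird(a)]. ⇒ new: flies(a), bird(a).
[2] rule 6 [flies(a) -> has_feathers(a)]; rule 10 [bird(a) AND small(a) -> hot(a)]. ⇒ new: has_feathers(a), hot(a).
[3] rule 8 [hot(a) -> closed(a)]. ⇒ new: closed(a).
[4] rule 4 [closed(a) AND flagged(a) -> visible(a)]. ⇒ new: visible(a).
[5] rule 7 [visible(a) AND active(a) -> approved(a)]. ⇒ new: approved(a).
[6] rule 2 [approved(a) AND has_feathers(a) -> locked(a)]. ⇒ new: locked(a).
Derived: has_feathers(a) (round 2), hot(a) (round 2), locked(a) (round 6). penguin(a) never appears in any round.

penguin(a)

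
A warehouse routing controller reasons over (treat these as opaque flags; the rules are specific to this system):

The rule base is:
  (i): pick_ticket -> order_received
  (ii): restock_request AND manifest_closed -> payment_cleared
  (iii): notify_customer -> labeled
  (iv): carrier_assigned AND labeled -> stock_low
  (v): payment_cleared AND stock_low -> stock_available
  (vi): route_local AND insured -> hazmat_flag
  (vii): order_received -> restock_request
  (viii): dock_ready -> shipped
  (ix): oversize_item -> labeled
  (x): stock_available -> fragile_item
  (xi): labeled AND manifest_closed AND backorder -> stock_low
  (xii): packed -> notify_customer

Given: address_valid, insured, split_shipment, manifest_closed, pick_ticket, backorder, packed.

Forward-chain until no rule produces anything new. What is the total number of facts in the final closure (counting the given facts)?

15

Round 1: (i) [pick_ticket -> order_received]; (xii) [packed -> notify_customer]. New: order_received, notify_customer.
Round 2: (iii) [notify_customer -> labeled]; (vii) [order_received -> restock_request]. New: labeled, restock_request.
Round 3: (ii) [restock_request AND manifest_closed -> payment_cleared]; (xi) [labeled AND manifest_closed AND backorder -> stock_low]. New: payment_cleared, stock_low.
Round 4: (v) [payment_cleared AND stock_low -> stock_available]. New: stock_available.
Round 5: (x) [stock_available -> fragile_item]. New: fragile_item.
Closure: {address_valid, backorder, fragile_item, insured, labeled, manifest_closed, notify_customer, order_received, packed, payment_cleared, pick_ticket, restock_request, split_shipment, stock_available, stock_low} — 15 facts.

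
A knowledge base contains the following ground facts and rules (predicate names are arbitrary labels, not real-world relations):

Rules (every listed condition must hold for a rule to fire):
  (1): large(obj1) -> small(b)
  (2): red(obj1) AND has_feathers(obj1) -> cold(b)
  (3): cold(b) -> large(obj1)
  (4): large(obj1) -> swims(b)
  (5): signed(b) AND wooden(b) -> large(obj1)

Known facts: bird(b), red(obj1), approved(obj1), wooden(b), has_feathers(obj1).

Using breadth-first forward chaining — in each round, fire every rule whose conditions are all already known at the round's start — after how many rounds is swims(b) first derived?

[1] (2) [red(obj1) AND has_feathers(obj1) -> cold(b)]. ⇒ new: cold(b).
[2] (3) [cold(b) -> large(obj1)]. ⇒ new: large(obj1).
[3] (1) [large(obj1) -> small(b)]; (4) [large(obj1) -> swims(b)]. ⇒ new: small(b), swims(b).
swims(b) first appears in round 3.

3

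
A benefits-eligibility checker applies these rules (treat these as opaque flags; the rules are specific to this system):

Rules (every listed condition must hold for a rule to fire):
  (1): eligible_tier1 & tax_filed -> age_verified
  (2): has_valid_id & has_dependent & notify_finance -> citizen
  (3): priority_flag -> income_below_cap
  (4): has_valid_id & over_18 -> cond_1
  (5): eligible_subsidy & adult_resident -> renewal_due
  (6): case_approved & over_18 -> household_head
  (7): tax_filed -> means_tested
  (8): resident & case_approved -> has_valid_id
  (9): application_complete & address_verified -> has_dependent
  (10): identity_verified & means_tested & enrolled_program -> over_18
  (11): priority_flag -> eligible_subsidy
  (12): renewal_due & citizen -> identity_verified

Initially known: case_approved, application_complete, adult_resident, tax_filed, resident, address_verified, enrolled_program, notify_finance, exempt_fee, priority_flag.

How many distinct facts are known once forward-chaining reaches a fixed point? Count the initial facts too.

21

Round 1: (3) [priority_flag -> income_below_cap]; (7) [tax_filed -> means_tested]; (8) [resident & case_approved -> has_valid_id]; (9) [application_complete & address_verified -> has_dependent]; (11) [priority_flag -> eligible_subsidy]. New: income_below_cap, means_tested, has_valid_id, has_dependent, eligible_subsidy.
Round 2: (2) [has_valid_id & has_dependent & notify_finance -> citizen]; (5) [eligible_subsidy & adult_resident -> renewal_due]. New: citizen, renewal_due.
Round 3: (12) [renewal_due & citizen -> identity_verified]. New: identity_verified.
Round 4: (10) [identity_verified & means_tested & enrolled_program -> over_18]. New: over_18.
Round 5: (4) [has_valid_id & over_18 -> cond_1]; (6) [case_approved & over_18 -> household_head]. New: cond_1, household_head.
Closure: {address_verified, adult_resident, application_complete, case_approved, citizen, cond_1, eligible_subsidy, enrolled_program, exempt_fee, has_dependent, has_valid_id, household_head, identity_verified, income_below_cap, means_tested, notify_finance, over_18, priority_flag, renewal_due, resident, tax_filed} — 21 facts.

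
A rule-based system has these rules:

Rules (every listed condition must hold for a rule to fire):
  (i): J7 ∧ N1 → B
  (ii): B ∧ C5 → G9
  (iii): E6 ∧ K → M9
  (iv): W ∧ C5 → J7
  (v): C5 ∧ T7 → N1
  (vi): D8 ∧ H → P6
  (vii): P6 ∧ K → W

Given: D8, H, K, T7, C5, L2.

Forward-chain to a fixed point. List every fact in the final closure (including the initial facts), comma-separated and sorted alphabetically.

B, C5, D8, G9, H, J7, K, L2, N1, P6, T7, W

Round 1 fires (v), (vi), giving N1, P6.
Round 2 fires (vii), giving W.
Round 3 fires (iv), giving J7.
Round 4 fires (i), giving B.
Round 5 fires (ii), giving G9.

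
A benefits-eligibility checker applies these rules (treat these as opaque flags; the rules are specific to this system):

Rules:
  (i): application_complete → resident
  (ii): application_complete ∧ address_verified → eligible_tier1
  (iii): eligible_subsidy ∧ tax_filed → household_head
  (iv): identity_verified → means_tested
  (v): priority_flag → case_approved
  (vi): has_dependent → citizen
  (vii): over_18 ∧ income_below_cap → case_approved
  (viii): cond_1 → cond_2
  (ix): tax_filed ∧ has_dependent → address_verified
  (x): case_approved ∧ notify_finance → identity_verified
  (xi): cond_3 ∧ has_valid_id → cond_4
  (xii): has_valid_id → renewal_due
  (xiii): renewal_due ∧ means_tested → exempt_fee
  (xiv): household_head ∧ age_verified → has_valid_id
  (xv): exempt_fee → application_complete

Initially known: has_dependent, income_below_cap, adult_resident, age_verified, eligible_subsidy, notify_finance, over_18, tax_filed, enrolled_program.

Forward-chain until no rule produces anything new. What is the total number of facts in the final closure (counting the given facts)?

21

Round 1: (iii) [eligible_subsidy ∧ tax_filed → household_head]; (vi) [has_dependent → citizen]; (vii) [over_18 ∧ income_below_cap → case_approved]; (ix) [tax_filed ∧ has_dependent → address_verified]. Adds household_head, citizen, case_approved, address_verified.
Round 2: (x) [case_approved ∧ notify_finance → identity_verified]; (xiv) [household_head ∧ age_verified → has_valid_id]. Adds identity_verified, has_valid_id.
Round 3: (iv) [identity_verified → means_tested]; (xii) [has_valid_id → renewal_due]. Adds means_tested, renewal_due.
Round 4: (xiii) [renewal_due ∧ means_tested → exempt_fee]. Adds exempt_fee.
Round 5: (xv) [exempt_fee → application_complete]. Adds application_complete.
Round 6: (i) [application_complete → resident]; (ii) [application_complete ∧ address_verified → eligible_tier1]. Adds resident, eligible_tier1.
Closure: {address_verified, adult_resident, age_verified, application_complete, case_approved, citizen, eligible_subsidy, eligible_tier1, enrolled_program, exempt_fee, has_dependent, has_valid_id, household_head, identity_verified, income_below_cap, means_tested, notify_finance, over_18, renewal_due, resident, tax_filed} — 21 facts.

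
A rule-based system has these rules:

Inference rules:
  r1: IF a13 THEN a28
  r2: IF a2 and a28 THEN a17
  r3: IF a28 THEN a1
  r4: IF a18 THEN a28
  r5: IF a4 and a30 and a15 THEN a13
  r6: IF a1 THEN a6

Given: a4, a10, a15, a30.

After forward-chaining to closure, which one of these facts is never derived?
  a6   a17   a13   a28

a17

Round 1 — r5, derive a13.
Round 2 — r1, derive a28.
Round 3 — r3, derive a1.
Round 4 — r6, derive a6.
Derived: a28 (round 2), a6 (round 4), a13 (round 1). a17 never appears in any round.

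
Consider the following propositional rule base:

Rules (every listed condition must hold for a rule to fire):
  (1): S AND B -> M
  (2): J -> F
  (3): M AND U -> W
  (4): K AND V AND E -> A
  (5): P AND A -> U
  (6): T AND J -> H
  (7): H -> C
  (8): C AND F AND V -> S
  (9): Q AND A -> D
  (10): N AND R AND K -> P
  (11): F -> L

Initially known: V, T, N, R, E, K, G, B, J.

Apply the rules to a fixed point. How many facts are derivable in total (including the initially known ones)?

19

[1] (2) [J -> F]; (4) [K AND V AND E -> A]; (6) [T AND J -> H]; (10) [N AND R AND K -> P]. ⇒ new: F, A, H, P.
[2] (5) [P AND A -> U]; (7) [H -> C]; (11) [F -> L]. ⇒ new: U, C, L.
[3] (8) [C AND F AND V -> S]. ⇒ new: S.
[4] (1) [S AND B -> M]. ⇒ new: M.
[5] (3) [M AND U -> W]. ⇒ new: W.
Closure: {A, B, C, E, F, G, H, J, K, L, M, N, P, R, S, T, U, V, W} — 19 facts.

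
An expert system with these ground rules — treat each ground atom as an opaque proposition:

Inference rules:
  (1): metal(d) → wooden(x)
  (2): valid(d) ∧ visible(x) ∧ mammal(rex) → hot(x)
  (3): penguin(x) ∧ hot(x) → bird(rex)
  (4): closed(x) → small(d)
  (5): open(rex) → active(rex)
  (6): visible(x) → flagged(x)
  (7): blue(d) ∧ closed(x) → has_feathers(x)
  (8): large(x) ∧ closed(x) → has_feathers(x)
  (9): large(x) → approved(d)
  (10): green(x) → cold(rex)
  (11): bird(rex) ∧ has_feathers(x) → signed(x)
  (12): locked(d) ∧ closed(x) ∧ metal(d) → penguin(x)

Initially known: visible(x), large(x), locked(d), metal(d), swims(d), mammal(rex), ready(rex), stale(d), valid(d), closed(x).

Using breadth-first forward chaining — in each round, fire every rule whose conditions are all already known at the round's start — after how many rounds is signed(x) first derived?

3

Round 1 — (1), (2), (4), (6), (8), (9), (12), derive wooden(x), hot(x), small(d), flagged(x), has_feathers(x), approved(d), penguin(x).
Round 2 — (3), derive bird(rex).
Round 3 — (11), derive signed(x).
signed(x) first appears in round 3.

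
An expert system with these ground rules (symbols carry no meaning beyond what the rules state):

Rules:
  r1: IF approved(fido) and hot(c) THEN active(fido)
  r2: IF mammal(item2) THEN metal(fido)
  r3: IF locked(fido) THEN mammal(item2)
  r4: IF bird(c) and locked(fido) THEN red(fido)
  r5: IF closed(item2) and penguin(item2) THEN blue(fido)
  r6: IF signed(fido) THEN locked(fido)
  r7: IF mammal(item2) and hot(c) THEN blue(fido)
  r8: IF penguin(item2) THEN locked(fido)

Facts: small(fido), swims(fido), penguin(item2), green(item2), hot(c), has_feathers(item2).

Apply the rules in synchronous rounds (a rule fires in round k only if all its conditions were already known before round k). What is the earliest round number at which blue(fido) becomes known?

3

Round 1 fires r8, giving locked(fido).
Round 2 fires r3, giving mammal(item2).
Round 3 fires r2, r7, giving metal(fido), blue(fido).
blue(fido) first appears in round 3.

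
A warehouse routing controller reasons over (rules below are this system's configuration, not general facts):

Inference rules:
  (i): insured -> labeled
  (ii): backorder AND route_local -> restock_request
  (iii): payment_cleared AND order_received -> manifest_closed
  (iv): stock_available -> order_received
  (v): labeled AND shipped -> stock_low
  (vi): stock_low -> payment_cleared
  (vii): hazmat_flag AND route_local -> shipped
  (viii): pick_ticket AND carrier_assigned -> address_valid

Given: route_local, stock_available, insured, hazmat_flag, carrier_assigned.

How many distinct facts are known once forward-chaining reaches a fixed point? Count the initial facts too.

11

Round 1 fires (i), (iv), (vii), giving labeled, order_received, shipped.
Round 2 fires (v), giving stock_low.
Round 3 fires (vi), giving payment_cleared.
Round 4 fires (iii), giving manifest_closed.
Closure: {carrier_assigned, hazmat_flag, insured, labeled, manifest_closed, order_received, payment_cleared, route_local, shipped, stock_available, stock_low} — 11 facts.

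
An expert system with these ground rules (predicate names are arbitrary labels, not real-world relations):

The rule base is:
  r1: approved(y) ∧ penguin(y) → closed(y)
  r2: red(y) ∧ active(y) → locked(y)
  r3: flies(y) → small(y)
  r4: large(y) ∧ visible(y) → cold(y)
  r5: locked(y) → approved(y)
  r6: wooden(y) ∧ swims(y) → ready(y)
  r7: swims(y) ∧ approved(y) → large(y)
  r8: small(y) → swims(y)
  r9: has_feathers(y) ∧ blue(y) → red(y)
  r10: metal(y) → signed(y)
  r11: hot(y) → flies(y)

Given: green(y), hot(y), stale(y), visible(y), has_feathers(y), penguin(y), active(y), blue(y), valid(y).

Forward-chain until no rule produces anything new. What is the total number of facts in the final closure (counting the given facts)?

Round 1: r9 [has_feathers(y) ∧ blue(y) → red(y)]; r11 [hot(y) → flies(y)]. Adds red(y), flies(y).
Round 2: r2 [red(y) ∧ active(y) → locked(y)]; r3 [flies(y) → small(y)]. Adds locked(y), small(y).
Round 3: r5 [locked(y) → approved(y)]; r8 [small(y) → swims(y)]. Adds approved(y), swims(y).
Round 4: r1 [approved(y) ∧ penguin(y) → closed(y)]; r7 [swims(y) ∧ approved(y) → large(y)]. Adds closed(y), large(y).
Round 5: r4 [large(y) ∧ visible(y) → cold(y)]. Adds cold(y).
Closure: {active(y), approved(y), blue(y), closed(y), cold(y), flies(y), green(y), has_feathers(y), hot(y), large(y), locked(y), penguin(y), red(y), small(y), stale(y), swims(y), valid(y), visible(y)} — 18 facts.

18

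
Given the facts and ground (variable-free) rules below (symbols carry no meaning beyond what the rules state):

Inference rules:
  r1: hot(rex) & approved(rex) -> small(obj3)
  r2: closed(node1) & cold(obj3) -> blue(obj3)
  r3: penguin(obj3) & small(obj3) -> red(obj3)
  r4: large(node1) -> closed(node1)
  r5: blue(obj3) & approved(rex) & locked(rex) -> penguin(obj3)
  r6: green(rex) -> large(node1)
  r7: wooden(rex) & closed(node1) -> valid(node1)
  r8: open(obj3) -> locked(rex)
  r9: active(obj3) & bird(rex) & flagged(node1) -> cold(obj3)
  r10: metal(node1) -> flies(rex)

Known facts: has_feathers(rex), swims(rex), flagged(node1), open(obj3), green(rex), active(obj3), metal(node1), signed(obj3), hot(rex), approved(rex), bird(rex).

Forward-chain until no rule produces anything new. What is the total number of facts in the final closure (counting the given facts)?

20

Round 1: r1 [hot(rex) & approved(rex) -> small(obj3)]; r6 [green(rex) -> large(node1)]; r8 [open(obj3) -> locked(rex)]; r9 [active(obj3) & bird(rex) & flagged(node1) -> cold(obj3)]; r10 [metal(node1) -> flies(rex)]. New: small(obj3), large(node1), locked(rex), cold(obj3), flies(rex).
Round 2: r4 [large(node1) -> closed(node1)]. New: closed(node1).
Round 3: r2 [closed(node1) & cold(obj3) -> blue(obj3)]. New: blue(obj3).
Round 4: r5 [blue(obj3) & approved(rex) & locked(rex) -> penguin(obj3)]. New: penguin(obj3).
Round 5: r3 [penguin(obj3) & small(obj3) -> red(obj3)]. New: red(obj3).
Closure: {active(obj3), approved(rex), bird(rex), blue(obj3), closed(node1), cold(obj3), flagged(node1), flies(rex), green(rex), has_feathers(rex), hot(rex), large(node1), locked(rex), metal(node1), open(obj3), penguin(obj3), red(obj3), signed(obj3), small(obj3), swims(rex)} — 20 facts.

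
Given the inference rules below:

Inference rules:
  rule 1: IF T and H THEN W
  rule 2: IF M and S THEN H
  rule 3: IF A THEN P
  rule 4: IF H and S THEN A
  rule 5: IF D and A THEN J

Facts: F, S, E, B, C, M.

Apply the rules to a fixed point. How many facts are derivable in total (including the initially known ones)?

[1] rule 2 [IF M and S THEN H]. ⇒ new: H.
[2] rule 4 [IF H and S THEN A]. ⇒ new: A.
[3] rule 3 [IF A THEN P]. ⇒ new: P.
Closure: {A, B, C, E, F, H, M, P, S} — 9 facts.

9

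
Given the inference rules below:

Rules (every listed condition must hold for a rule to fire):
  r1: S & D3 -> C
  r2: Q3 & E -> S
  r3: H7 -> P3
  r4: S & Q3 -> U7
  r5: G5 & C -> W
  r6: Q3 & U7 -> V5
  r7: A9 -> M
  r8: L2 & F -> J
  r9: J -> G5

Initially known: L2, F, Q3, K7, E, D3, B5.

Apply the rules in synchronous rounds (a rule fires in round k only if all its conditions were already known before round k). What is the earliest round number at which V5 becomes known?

3

[1] r2 [Q3 & E -> S]; r8 [L2 & F -> J]. ⇒ new: S, J.
[2] r1 [S & D3 -> C]; r4 [S & Q3 -> U7]; r9 [J -> G5]. ⇒ new: C, U7, G5.
[3] r5 [G5 & C -> W]; r6 [Q3 & U7 -> V5]. ⇒ new: W, V5.
V5 first appears in round 3.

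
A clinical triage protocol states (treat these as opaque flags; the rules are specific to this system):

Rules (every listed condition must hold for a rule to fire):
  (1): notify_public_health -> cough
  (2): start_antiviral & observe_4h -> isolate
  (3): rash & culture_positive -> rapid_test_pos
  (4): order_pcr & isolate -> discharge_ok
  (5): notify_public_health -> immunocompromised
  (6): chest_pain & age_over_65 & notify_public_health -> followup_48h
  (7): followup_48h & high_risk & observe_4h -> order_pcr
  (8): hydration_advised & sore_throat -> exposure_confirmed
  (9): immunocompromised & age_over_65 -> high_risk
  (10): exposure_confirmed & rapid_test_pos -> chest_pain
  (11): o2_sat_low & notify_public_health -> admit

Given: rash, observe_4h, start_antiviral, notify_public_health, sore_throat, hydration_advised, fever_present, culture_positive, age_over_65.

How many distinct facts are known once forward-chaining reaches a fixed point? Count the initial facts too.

[1] (1) [notify_public_health -> cough]; (2) [start_antiviral & observe_4h -> isolate]; (3) [rash & culture_positive -> rapid_test_pos]; (5) [notify_public_health -> immunocompromised]; (8) [hydration_advised & sore_throat -> exposure_confirmed]. ⇒ new: cough, isolate, rapid_test_pos, immunocompromised, exposure_confirmed.
[2] (9) [immunocompromised & age_over_65 -> high_risk]; (10) [exposure_confirmed & rapid_test_pos -> chest_pain]. ⇒ new: high_risk, chest_pain.
[3] (6) [chest_pain & age_over_65 & notify_public_health -> followup_48h]. ⇒ new: followup_48h.
[4] (7) [followup_48h & high_risk & observe_4h -> order_pcr]. ⇒ new: order_pcr.
[5] (4) [order_pcr & isolate -> discharge_ok]. ⇒ new: discharge_ok.
Closure: {age_over_65, chest_pain, cough, culture_positive, discharge_ok, exposure_confirmed, fever_present, followup_48h, high_risk, hydration_advised, immunocompromised, isolate, notify_public_health, observe_4h, order_pcr, rapid_test_pos, rash, sore_throat, start_antiviral} — 19 facts.

19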